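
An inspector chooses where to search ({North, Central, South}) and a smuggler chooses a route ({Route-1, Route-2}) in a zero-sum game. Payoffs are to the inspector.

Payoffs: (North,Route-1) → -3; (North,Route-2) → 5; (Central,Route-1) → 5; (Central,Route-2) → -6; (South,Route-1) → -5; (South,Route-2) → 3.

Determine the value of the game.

7/19

Row minima: North → -3, Central → -6, South → -5; maximin = -3.
Column maxima: Route-1 → 5, Route-2 → 5; minimax = 5.
-3 ≠ 5, so there is no saddle point; optimal play is mixed.
South is strictly dominated by North, so the inspector never plays it.
On the remaining 2×2 (North, Central vs Route-1, Route-2):
Let the inspector play North with probability p. Expected payoff against Route-1: (-3)p + 5(1−p) = −8p + 5; against Route-2: 5p + (-6)(1−p) = 11p − 6.
Setting these equal: −8p + 5 = 11p − 6 ⇒ −19p = -11 ⇒ p = 11/19, and the value is (-8)·(11/19) + 5 = 7/19.
For the smuggler: with q = P(Route-1), equating North's and Central's payoffs gives −8q + 5 = 11q − 6 ⇒ q = 11/19.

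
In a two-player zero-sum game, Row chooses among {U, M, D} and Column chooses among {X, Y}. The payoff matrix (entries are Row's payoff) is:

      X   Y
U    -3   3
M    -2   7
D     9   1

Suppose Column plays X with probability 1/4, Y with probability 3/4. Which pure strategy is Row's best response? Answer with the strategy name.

M

Expected payoff of U: (1/4)·(-3) + (3/4)·3 = 3/2.
Expected payoff of M: (1/4)·(-2) + (3/4)·7 = 19/4.
Expected payoff of D: (1/4)·9 + (3/4)·1 = 3.
The largest is 19/4, so Row's best response is M.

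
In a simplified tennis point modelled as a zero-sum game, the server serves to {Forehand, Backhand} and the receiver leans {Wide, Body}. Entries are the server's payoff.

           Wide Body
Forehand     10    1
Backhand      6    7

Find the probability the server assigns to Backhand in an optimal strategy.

9/10

Row minima: Forehand → 1, Backhand → 6; maximin = 6.
Column maxima: Wide → 10, Body → 7; minimax = 7.
6 ≠ 7, so there is no saddle point; optimal play is mixed.
Let the server play Forehand with probability p. Expected payoff against Wide: 10p + 6(1−p) = 4p + 6; against Body: 1p + 7(1−p) = −6p + 7.
Setting these equal: 4p + 6 = −6p + 7 ⇒ 10p = 1 ⇒ p = 1/10, and the value is (4)·(1/10) + 6 = 32/5.
For the receiver: with q = P(Wide), equating Forehand's and Backhand's payoffs gives 9q + 1 = −q + 7 ⇒ q = 3/5.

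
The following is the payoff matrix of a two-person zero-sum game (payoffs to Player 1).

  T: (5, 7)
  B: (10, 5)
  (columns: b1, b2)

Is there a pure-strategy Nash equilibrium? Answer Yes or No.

No

Row minima: T → 5, B → 5; maximin = 5.
Column maxima: b1 → 10, b2 → 7; minimax = 7.
5 ≠ 7, so no pure-strategy equilibrium exists.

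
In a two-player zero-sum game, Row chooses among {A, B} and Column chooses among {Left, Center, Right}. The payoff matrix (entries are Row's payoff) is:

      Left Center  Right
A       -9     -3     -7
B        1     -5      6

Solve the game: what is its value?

-4

Row minima: A → -9, B → -5; maximin = -5.
Column maxima: Left → 1, Center → -3, Right → 6; minimax = -3.
-5 ≠ -3, so there is no saddle point; optimal play is mixed.
Right is strictly dominated by Left (it gives Row strictly more in every row), so Column never plays it.
On the remaining 2×2 (A, B vs Left, Center):
Let Row play A with probability p. Expected payoff against Left: (-9)p + 1(1−p) = −10p + 1; against Center: (-3)p + (-5)(1−p) = 2p − 5.
Setting these equal: −10p + 1 = 2p − 5 ⇒ −12p = -6 ⇒ p = 1/2, and the value is (-10)·(1/2) + 1 = -4.
For Column: with q = P(Left), equating A's and B's payoffs gives −6q − 3 = 6q − 5 ⇒ q = 1/6.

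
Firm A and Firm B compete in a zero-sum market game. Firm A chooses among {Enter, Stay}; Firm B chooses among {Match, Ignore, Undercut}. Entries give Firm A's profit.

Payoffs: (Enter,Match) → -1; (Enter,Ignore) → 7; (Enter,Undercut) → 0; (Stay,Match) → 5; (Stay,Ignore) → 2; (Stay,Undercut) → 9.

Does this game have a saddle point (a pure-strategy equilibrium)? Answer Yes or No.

Row minima: Enter → -1, Stay → 2; maximin = 2.
Column maxima: Match → 5, Ignore → 7, Undercut → 9; minimax = 5.
2 ≠ 5, so no pure-strategy equilibrium exists.

No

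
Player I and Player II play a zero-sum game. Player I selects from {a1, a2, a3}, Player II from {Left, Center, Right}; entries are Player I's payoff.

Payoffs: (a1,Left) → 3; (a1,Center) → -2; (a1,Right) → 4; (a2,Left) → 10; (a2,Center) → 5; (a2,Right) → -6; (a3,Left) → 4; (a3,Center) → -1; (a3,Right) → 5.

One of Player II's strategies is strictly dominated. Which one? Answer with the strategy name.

Center holds Player I's payoff strictly below Left in every row: -2 < 3, 5 < 10, -1 < 4.
So Left is strictly dominated for Player II.

Left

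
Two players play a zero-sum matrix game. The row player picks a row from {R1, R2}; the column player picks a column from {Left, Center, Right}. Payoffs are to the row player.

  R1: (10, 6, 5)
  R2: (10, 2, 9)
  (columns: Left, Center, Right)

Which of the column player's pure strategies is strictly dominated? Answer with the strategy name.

Center holds the row player's payoff strictly below Left in every row: 6 < 10, 2 < 10.
So Left is strictly dominated for the column player.

Left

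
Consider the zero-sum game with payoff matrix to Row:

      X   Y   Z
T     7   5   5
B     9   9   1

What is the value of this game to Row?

Row minima: T → 5, B → 1; maximin = 5.
Column maxima: X → 9, Y → 9, Z → 5; minimax = 5.
Since maximin = minimax = 5, there is a saddle point and the value is 5.

5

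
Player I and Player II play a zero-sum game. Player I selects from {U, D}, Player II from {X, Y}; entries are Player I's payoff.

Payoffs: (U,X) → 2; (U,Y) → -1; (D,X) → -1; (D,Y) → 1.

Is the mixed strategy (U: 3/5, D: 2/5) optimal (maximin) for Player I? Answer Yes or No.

No

Against X this mix gives (3/5)·2 + (2/5)·(-1) = 4/5.
Against Y this mix gives (3/5)·(-1) + (2/5)·1 = -1/5.
Player II will play Y, holding Player I to -1/5. Shifting weight toward the row that does better against Y would raise this floor (the equalizing mix achieves 1/5 against both Y and X), so the proposed strategy is not optimal.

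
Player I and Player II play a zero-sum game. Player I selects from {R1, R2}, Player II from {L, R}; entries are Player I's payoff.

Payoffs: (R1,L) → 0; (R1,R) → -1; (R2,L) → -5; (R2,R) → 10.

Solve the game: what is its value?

Row minima: R1 → -1, R2 → -5; maximin = -1.
Column maxima: L → 0, R → 10; minimax = 0.
-1 ≠ 0, so there is no saddle point; optimal play is mixed.
Let Player I play R1 with probability p. Expected payoff against L: 0p + (-5)(1−p) = 5p − 5; against R: (-1)p + 10(1−p) = −11p + 10.
Setting these equal: 5p − 5 = −11p + 10 ⇒ 16p = 15 ⇒ p = 15/16, and the value is (5)·(15/16) − 5 = -5/16.
For Player II: with q = P(L), equating R1's and R2's payoffs gives q − 1 = −15q + 10 ⇒ q = 11/16.

-5/16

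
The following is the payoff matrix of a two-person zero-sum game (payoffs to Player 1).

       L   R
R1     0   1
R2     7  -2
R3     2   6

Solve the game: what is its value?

Row minima: R1 → 0, R2 → -2, R3 → 2; maximin = 2.
Column maxima: L → 7, R → 6; minimax = 6.
2 ≠ 6, so there is no saddle point; optimal play is mixed.
R1 is strictly dominated by R3, so Player 1 never plays it.
On the remaining 2×2 (R2, R3 vs L, R):
Let Player 1 play R2 with probability p. Expected payoff against L: 7p + 2(1−p) = 5p + 2; against R: (-2)p + 6(1−p) = −8p + 6.
Setting these equal: 5p + 2 = −8p + 6 ⇒ 13p = 4 ⇒ p = 4/13, and the value is (5)·(4/13) + 2 = 46/13.
For Player 2: with q = P(L), equating R2's and R3's payoffs gives 9q − 2 = −4q + 6 ⇒ q = 8/13.

46/13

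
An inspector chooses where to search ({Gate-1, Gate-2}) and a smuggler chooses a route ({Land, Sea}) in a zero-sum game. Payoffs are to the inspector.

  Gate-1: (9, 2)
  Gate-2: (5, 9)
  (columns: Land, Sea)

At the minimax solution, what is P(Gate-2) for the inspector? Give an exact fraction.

Row minima: Gate-1 → 2, Gate-2 → 5; maximin = 5.
Column maxima: Land → 9, Sea → 9; minimax = 9.
5 ≠ 9, so there is no saddle point; optimal play is mixed.
Let the inspector play Gate-1 with probability p. Expected payoff against Land: 9p + 5(1−p) = 4p + 5; against Sea: 2p + 9(1−p) = −7p + 9.
Setting these equal: 4p + 5 = −7p + 9 ⇒ 11p = 4 ⇒ p = 4/11, and the value is (4)·(4/11) + 5 = 71/11.
For the smuggler: with q = P(Land), equating Gate-1's and Gate-2's payoffs gives 7q + 2 = −4q + 9 ⇒ q = 7/11.

7/11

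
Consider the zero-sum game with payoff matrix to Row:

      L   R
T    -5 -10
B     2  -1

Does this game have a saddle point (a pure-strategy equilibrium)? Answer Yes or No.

Yes

Row minima: T → -10, B → -1; maximin = -1.
Column maxima: L → 2, R → -1; minimax = -1.
maximin = minimax = -1, so a saddle point exists.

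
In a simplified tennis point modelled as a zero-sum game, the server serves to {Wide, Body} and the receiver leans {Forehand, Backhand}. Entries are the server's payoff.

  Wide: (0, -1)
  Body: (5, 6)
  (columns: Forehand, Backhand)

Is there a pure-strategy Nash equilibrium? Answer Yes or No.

Row minima: Wide → -1, Body → 5; maximin = 5.
Column maxima: Forehand → 5, Backhand → 6; minimax = 5.
maximin = minimax = 5, so a saddle point exists.

Yes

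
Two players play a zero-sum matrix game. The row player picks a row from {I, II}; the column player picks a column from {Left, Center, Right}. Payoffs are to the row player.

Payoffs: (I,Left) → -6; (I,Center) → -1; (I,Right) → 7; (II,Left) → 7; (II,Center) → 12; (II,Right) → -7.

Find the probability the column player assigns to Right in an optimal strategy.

13/27

Row minima: I → -6, II → -7; maximin = -6.
Column maxima: Left → 7, Center → 12, Right → 7; minimax = 7.
-6 ≠ 7, so there is no saddle point; optimal play is mixed.
Center is strictly dominated by Left (it gives the row player strictly more in every row), so the column player never plays it.
On the remaining 2×2 (I, II vs Left, Right):
Let the row player play I with probability p. Expected payoff against Left: (-6)p + 7(1−p) = −13p + 7; against Right: 7p + (-7)(1−p) = 14p − 7.
Setting these equal: −13p + 7 = 14p − 7 ⇒ −27p = -14 ⇒ p = 14/27, and the value is (-13)·(14/27) + 7 = 7/27.
For the column player: with q = P(Left), equating I's and II's payoffs gives −13q + 7 = 14q − 7 ⇒ q = 14/27.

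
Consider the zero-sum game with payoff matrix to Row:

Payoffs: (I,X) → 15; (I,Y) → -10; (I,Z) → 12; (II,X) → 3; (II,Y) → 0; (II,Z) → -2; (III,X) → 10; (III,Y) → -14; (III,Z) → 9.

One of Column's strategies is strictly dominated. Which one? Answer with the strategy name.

Y holds Row's payoff strictly below X in every row: -10 < 15, 0 < 3, -14 < 10.
So X is strictly dominated for Column.

X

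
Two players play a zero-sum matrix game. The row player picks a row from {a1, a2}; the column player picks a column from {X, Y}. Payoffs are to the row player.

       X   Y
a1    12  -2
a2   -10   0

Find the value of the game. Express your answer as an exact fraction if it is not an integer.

Row minima: a1 → -2, a2 → -10; maximin = -2.
Column maxima: X → 12, Y → 0; minimax = 0.
-2 ≠ 0, so there is no saddle point; optimal play is mixed.
Let the row player play a1 with probability p. Expected payoff against X: 12p + (-10)(1−p) = 22p − 10; against Y: (-2)p + 0(1−p) = −2p.
Setting these equal: 22p − 10 = −2p ⇒ 24p = 10 ⇒ p = 5/12, and the value is (22)·(5/12) − 10 = -5/6.
For the column player: with q = P(X), equating a1's and a2's payoffs gives 14q − 2 = −10q ⇒ q = 1/12.

-5/6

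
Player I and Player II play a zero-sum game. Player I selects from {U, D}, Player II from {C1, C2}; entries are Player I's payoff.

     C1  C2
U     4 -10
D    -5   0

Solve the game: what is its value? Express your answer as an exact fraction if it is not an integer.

Row minima: U → -10, D → -5; maximin = -5.
Column maxima: C1 → 4, C2 → 0; minimax = 0.
-5 ≠ 0, so there is no saddle point; optimal play is mixed.
Let Player I play U with probability p. Expected payoff against C1: 4p + (-5)(1−p) = 9p − 5; against C2: (-10)p + 0(1−p) = −10p.
Setting these equal: 9p − 5 = −10p ⇒ 19p = 5 ⇒ p = 5/19, and the value is (9)·(5/19) − 5 = -50/19.
For Player II: with q = P(C1), equating U's and D's payoffs gives 14q − 10 = −5q ⇒ q = 10/19.

-50/19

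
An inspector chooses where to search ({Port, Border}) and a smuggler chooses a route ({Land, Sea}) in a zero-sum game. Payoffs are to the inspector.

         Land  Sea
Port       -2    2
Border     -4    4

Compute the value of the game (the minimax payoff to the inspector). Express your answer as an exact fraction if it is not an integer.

-2

Row minima: Port → -2, Border → -4; maximin = -2.
Column maxima: Land → -2, Sea → 4; minimax = -2.
Since maximin = minimax = -2, there is a saddle point and the value is -2.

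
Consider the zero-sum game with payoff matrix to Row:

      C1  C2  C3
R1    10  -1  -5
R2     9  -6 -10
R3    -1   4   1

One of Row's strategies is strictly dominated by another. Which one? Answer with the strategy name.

R2

R1 gives a strictly higher payoff than R2 against every column: 10 > 9, -1 > -6, -5 > -10.
So R2 is strictly dominated and Row never plays it.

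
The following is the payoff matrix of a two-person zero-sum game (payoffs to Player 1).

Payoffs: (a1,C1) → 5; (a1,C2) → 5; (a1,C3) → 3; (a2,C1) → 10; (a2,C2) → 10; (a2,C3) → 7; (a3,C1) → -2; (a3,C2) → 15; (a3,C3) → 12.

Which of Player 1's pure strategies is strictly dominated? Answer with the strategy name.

a1

a2 gives a strictly higher payoff than a1 against every column: 10 > 5, 10 > 5, 7 > 3.
So a1 is strictly dominated and Player 1 never plays it.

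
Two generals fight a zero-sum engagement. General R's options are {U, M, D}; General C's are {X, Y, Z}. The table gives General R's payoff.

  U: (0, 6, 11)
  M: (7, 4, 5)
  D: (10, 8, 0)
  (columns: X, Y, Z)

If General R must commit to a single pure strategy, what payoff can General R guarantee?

4

Row minima: U → 0, M → 4, D → 0.
The best of these is 4.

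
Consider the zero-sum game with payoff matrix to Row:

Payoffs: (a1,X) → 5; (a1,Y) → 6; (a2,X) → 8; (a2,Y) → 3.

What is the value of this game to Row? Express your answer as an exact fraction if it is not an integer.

11/2

Row minima: a1 → 5, a2 → 3; maximin = 5.
Column maxima: X → 8, Y → 6; minimax = 6.
5 ≠ 6, so there is no saddle point; optimal play is mixed.
Let Row play a1 with probability p. Expected payoff against X: 5p + 8(1−p) = −3p + 8; against Y: 6p + 3(1−p) = 3p + 3.
Setting these equal: −3p + 8 = 3p + 3 ⇒ −6p = -5 ⇒ p = 5/6, and the value is (-3)·(5/6) + 8 = 11/2.
For Column: with q = P(X), equating a1's and a2's payoffs gives −q + 6 = 5q + 3 ⇒ q = 1/2.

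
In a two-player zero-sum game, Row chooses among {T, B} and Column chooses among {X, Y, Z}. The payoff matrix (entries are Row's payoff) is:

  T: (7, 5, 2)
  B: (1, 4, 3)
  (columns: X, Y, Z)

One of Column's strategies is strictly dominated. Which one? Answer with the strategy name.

Z holds Row's payoff strictly below Y in every row: 2 < 5, 3 < 4.
So Y is strictly dominated for Column.

Y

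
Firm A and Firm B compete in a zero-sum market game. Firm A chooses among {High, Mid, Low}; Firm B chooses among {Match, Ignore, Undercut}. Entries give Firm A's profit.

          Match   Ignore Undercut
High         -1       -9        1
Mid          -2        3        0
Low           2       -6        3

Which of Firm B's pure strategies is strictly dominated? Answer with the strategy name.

Undercut

Match holds Firm A's payoff strictly below Undercut in every row: -1 < 1, -2 < 0, 2 < 3.
So Undercut is strictly dominated for Firm B.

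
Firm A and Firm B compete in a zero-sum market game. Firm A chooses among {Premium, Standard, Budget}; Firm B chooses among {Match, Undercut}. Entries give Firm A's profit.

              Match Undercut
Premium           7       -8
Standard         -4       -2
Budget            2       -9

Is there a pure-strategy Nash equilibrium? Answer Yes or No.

No

Row minima: Premium → -8, Standard → -4, Budget → -9; maximin = -4.
Column maxima: Match → 7, Undercut → -2; minimax = -2.
-4 ≠ -2, so no pure-strategy equilibrium exists.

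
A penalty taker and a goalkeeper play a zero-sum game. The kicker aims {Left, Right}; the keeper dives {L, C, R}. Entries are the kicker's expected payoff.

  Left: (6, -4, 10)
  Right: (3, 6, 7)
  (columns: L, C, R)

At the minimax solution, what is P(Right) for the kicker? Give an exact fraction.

10/13

Row minima: Left → -4, Right → 3; maximin = 3.
Column maxima: L → 6, C → 6, R → 10; minimax = 6.
3 ≠ 6, so there is no saddle point; optimal play is mixed.
R is strictly dominated by L (it gives the kicker strictly more in every row), so the keeper never plays it.
On the remaining 2×2 (Left, Right vs L, C):
Let the kicker play Left with probability p. Expected payoff against L: 6p + 3(1−p) = 3p + 3; against C: (-4)p + 6(1−p) = −10p + 6.
Setting these equal: 3p + 3 = −10p + 6 ⇒ 13p = 3 ⇒ p = 3/13, and the value is (3)·(3/13) + 3 = 48/13.
For the keeper: with q = P(L), equating Left's and Right's payoffs gives 10q − 4 = −3q + 6 ⇒ q = 10/13.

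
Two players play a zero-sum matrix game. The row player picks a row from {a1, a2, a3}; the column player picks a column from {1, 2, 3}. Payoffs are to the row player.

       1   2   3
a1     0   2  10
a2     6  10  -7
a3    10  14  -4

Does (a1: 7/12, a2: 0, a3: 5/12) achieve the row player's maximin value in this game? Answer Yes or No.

Against 1 this mix gives (7/12)·0 + (5/12)·10 = 25/6.
Against 2 this mix gives (7/12)·2 + (5/12)·14 = 7.
Against 3 this mix gives (7/12)·10 + (5/12)·(-4) = 25/6.
All of the column player's active replies (1, 3) yield 25/6, and no column does worse for the row player. The mix makes the column player indifferent and guarantees 25/6, so it is optimal.

Yes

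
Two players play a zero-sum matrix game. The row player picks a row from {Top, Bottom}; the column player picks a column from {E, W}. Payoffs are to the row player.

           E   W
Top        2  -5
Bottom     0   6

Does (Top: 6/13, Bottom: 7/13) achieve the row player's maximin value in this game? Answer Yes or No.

Yes

Against E this mix gives (6/13)·2 + (7/13)·0 = 12/13.
Against W this mix gives (6/13)·(-5) + (7/13)·6 = 12/13.
All of the column player's active replies (E, W) yield 12/13, and no column does worse for the row player. The mix makes the column player indifferent and guarantees 12/13, so it is optimal.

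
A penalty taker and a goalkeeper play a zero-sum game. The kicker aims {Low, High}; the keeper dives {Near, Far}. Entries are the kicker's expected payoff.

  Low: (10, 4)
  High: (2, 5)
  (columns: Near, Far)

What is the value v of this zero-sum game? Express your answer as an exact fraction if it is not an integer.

14/3

Row minima: Low → 4, High → 2; maximin = 4.
Column maxima: Near → 10, Far → 5; minimax = 5.
4 ≠ 5, so there is no saddle point; optimal play is mixed.
Let the kicker play Low with probability p. Expected payoff against Near: 10p + 2(1−p) = 8p + 2; against Far: 4p + 5(1−p) = −p + 5.
Setting these equal: 8p + 2 = −p + 5 ⇒ 9p = 3 ⇒ p = 1/3, and the value is (8)·(1/3) + 2 = 14/3.
For the keeper: with q = P(Near), equating Low's and High's payoffs gives 6q + 4 = −3q + 5 ⇒ q = 1/9.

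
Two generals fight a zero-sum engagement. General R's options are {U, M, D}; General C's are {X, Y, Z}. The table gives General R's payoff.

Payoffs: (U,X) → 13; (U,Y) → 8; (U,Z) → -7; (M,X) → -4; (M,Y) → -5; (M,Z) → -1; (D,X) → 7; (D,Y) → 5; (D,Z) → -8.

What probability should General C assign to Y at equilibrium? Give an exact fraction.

Row minima: U → -7, M → -5, D → -8; maximin = -5.
Column maxima: X → 13, Y → 8, Z → -1; minimax = -1.
-5 ≠ -1, so there is no saddle point; optimal play is mixed.
D is strictly dominated by U, so General R never plays it.
X is strictly dominated by Y (it gives General R strictly more in every row), so General C never plays it.
On the remaining 2×2 (U, M vs Y, Z):
Let General R play U with probability p. Expected payoff against Y: 8p + (-5)(1−p) = 13p − 5; against Z: (-7)p + (-1)(1−p) = −6p − 1.
Setting these equal: 13p − 5 = −6p − 1 ⇒ 19p = 4 ⇒ p = 4/19, and the value is (13)·(4/19) − 5 = -43/19.
For General C: with q = P(Y), equating U's and M's payoffs gives 15q − 7 = −4q − 1 ⇒ q = 6/19.

6/19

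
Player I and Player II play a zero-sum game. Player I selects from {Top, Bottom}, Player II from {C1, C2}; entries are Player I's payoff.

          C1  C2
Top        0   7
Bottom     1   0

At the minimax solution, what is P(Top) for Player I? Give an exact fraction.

Row minima: Top → 0, Bottom → 0; maximin = 0.
Column maxima: C1 → 1, C2 → 7; minimax = 1.
0 ≠ 1, so there is no saddle point; optimal play is mixed.
Let Player I play Top with probability p. Expected payoff against C1: 0p + 1(1−p) = −p + 1; against C2: 7p + 0(1−p) = 7p.
Setting these equal: −p + 1 = 7p ⇒ −8p = -1 ⇒ p = 1/8, and the value is (-1)·(1/8) + 1 = 7/8.
For Player II: with q = P(C1), equating Top's and Bottom's payoffs gives −7q + 7 = q ⇒ q = 7/8.

1/8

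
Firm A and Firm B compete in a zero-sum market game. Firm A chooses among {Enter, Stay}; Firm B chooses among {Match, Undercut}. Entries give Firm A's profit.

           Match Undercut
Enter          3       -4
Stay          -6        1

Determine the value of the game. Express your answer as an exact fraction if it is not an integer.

-3/2

Row minima: Enter → -4, Stay → -6; maximin = -4.
Column maxima: Match → 3, Undercut → 1; minimax = 1.
-4 ≠ 1, so there is no saddle point; optimal play is mixed.
Let Firm A play Enter with probability p. Expected payoff against Match: 3p + (-6)(1−p) = 9p − 6; against Undercut: (-4)p + 1(1−p) = −5p + 1.
Setting these equal: 9p − 6 = −5p + 1 ⇒ 14p = 7 ⇒ p = 1/2, and the value is (9)·(1/2) − 6 = -3/2.
For Firm B: with q = P(Match), equating Enter's and Stay's payoffs gives 7q − 4 = −7q + 1 ⇒ q = 5/14.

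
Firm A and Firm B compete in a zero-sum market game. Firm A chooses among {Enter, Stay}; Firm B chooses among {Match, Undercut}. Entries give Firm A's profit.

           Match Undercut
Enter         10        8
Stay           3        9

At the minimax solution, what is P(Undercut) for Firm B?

Row minima: Enter → 8, Stay → 3; maximin = 8.
Column maxima: Match → 10, Undercut → 9; minimax = 9.
8 ≠ 9, so there is no saddle point; optimal play is mixed.
Let Firm A play Enter with probability p. Expected payoff against Match: 10p + 3(1−p) = 7p + 3; against Undercut: 8p + 9(1−p) = −p + 9.
Setting these equal: 7p + 3 = −p + 9 ⇒ 8p = 6 ⇒ p = 3/4, and the value is (7)·(3/4) + 3 = 33/4.
For Firm B: with q = P(Match), equating Enter's and Stay's payoffs gives 2q + 8 = −6q + 9 ⇒ q = 1/8.

7/8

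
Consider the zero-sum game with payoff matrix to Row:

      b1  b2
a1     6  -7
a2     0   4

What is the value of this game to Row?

Row minima: a1 → -7, a2 → 0; maximin = 0.
Column maxima: b1 → 6, b2 → 4; minimax = 4.
0 ≠ 4, so there is no saddle point; optimal play is mixed.
Let Row play a1 with probability p. Expected payoff against b1: 6p + 0(1−p) = 6p; against b2: (-7)p + 4(1−p) = −11p + 4.
Setting these equal: 6p = −11p + 4 ⇒ 17p = 4 ⇒ p = 4/17, and the value is (6)·(4/17) = 24/17.
For Column: with q = P(b1), equating a1's and a2's payoffs gives 13q − 7 = −4q + 4 ⇒ q = 11/17.

24/17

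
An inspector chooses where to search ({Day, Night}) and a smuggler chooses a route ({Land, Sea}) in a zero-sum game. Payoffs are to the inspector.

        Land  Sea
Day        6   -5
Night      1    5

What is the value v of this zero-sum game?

Row minima: Day → -5, Night → 1; maximin = 1.
Column maxima: Land → 6, Sea → 5; minimax = 5.
1 ≠ 5, so there is no saddle point; optimal play is mixed.
Let the inspector play Day with probability p. Expected payoff against Land: 6p + 1(1−p) = 5p + 1; against Sea: (-5)p + 5(1−p) = −10p + 5.
Setting these equal: 5p + 1 = −10p + 5 ⇒ 15p = 4 ⇒ p = 4/15, and the value is (5)·(4/15) + 1 = 7/3.
For the smuggler: with q = P(Land), equating Day's and Night's payoffs gives 11q − 5 = −4q + 5 ⇒ q = 2/3.

7/3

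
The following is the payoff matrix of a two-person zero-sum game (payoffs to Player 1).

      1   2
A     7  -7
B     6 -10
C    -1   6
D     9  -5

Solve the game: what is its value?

7/3

Row minima: A → -7, B → -10, C → -1, D → -5; maximin = -1.
Column maxima: 1 → 9, 2 → 6; minimax = 6.
-1 ≠ 6, so there is no saddle point; optimal play is mixed.
A is strictly dominated by D, so Player 1 never plays it.
B is strictly dominated by D, so Player 1 never plays it.
On the remaining 2×2 (C, D vs 1, 2):
Let Player 1 play C with probability p. Expected payoff against 1: (-1)p + 9(1−p) = −10p + 9; against 2: 6p + (-5)(1−p) = 11p − 5.
Setting these equal: −10p + 9 = 11p − 5 ⇒ −21p = -14 ⇒ p = 2/3, and the value is (-10)·(2/3) + 9 = 7/3.
For Player 2: with q = P(1), equating C's and D's payoffs gives −7q + 6 = 14q − 5 ⇒ q = 11/21.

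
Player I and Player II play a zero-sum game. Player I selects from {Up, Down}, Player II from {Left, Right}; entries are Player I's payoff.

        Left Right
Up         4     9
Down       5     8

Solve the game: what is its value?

5

Row minima: Up → 4, Down → 5; maximin = 5.
Column maxima: Left → 5, Right → 9; minimax = 5.
Since maximin = minimax = 5, there is a saddle point and the value is 5.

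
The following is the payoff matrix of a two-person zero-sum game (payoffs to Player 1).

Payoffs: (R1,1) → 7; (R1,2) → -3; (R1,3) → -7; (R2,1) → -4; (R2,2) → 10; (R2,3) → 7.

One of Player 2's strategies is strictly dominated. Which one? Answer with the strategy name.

3 holds Player 1's payoff strictly below 2 in every row: -7 < -3, 7 < 10.
So 2 is strictly dominated for Player 2.

2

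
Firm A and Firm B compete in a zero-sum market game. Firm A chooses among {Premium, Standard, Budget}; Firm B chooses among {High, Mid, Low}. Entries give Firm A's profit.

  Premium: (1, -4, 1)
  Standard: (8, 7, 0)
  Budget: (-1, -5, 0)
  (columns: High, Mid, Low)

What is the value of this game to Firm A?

Row minima: Premium → -4, Standard → 0, Budget → -5; maximin = 0.
Column maxima: High → 8, Mid → 7, Low → 1; minimax = 1.
0 ≠ 1, so there is no saddle point; optimal play is mixed.
Budget is strictly dominated by Premium, so Firm A never plays it.
High is strictly dominated by Mid (it gives Firm A strictly more in every row), so Firm B never plays it.
On the remaining 2×2 (Premium, Standard vs Mid, Low):
Let Firm A play Premium with probability p. Expected payoff against Mid: (-4)p + 7(1−p) = −11p + 7; against Low: 1p + 0(1−p) = p.
Setting these equal: −11p + 7 = p ⇒ −12p = -7 ⇒ p = 7/12, and the value is (-11)·(7/12) + 7 = 7/12.
For Firm B: with q = P(Mid), equating Premium's and Standard's payoffs gives −5q + 1 = 7q ⇒ q = 1/12.

7/12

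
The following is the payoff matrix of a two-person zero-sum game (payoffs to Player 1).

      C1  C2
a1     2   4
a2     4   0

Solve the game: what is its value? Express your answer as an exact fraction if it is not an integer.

8/3

Row minima: a1 → 2, a2 → 0; maximin = 2.
Column maxima: C1 → 4, C2 → 4; minimax = 4.
2 ≠ 4, so there is no saddle point; optimal play is mixed.
Let Player 1 play a1 with probability p. Expected payoff against C1: 2p + 4(1−p) = −2p + 4; against C2: 4p + 0(1−p) = 4p.
Setting these equal: −2p + 4 = 4p ⇒ −6p = -4 ⇒ p = 2/3, and the value is (-2)·(2/3) + 4 = 8/3.
For Player 2: with q = P(C1), equating a1's and a2's payoffs gives −2q + 4 = 4q ⇒ q = 2/3.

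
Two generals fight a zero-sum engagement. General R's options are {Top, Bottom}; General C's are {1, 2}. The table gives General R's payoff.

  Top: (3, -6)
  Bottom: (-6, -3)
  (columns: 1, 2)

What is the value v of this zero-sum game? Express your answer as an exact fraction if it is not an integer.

Row minima: Top → -6, Bottom → -6; maximin = -6.
Column maxima: 1 → 3, 2 → -3; minimax = -3.
-6 ≠ -3, so there is no saddle point; optimal play is mixed.
Let General R play Top with probability p. Expected payoff against 1: 3p + (-6)(1−p) = 9p − 6; against 2: (-6)p + (-3)(1−p) = −3p − 3.
Setting these equal: 9p − 6 = −3p − 3 ⇒ 12p = 3 ⇒ p = 1/4, and the value is (9)·(1/4) − 6 = -15/4.
For General C: with q = P(1), equating Top's and Bottom's payoffs gives 9q − 6 = −3q − 3 ⇒ q = 1/4.

-15/4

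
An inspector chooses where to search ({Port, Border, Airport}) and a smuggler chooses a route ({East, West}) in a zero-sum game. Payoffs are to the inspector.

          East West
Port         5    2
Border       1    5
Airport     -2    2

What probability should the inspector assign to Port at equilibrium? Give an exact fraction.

Row minima: Port → 2, Border → 1, Airport → -2; maximin = 2.
Column maxima: East → 5, West → 5; minimax = 5.
2 ≠ 5, so there is no saddle point; optimal play is mixed.
Airport is strictly dominated by Border, so the inspector never plays it.
On the remaining 2×2 (Port, Border vs East, West):
Let the inspector play Port with probability p. Expected payoff against East: 5p + 1(1−p) = 4p + 1; against West: 2p + 5(1−p) = −3p + 5.
Setting these equal: 4p + 1 = −3p + 5 ⇒ 7p = 4 ⇒ p = 4/7, and the value is (4)·(4/7) + 1 = 23/7.
For the smuggler: with q = P(East), equating Port's and Border's payoffs gives 3q + 2 = −4q + 5 ⇒ q = 3/7.

4/7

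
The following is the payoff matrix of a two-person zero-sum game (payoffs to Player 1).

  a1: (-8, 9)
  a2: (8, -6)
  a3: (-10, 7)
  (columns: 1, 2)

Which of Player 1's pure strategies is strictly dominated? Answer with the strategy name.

a1 gives a strictly higher payoff than a3 against every column: -8 > -10, 9 > 7.
So a3 is strictly dominated and Player 1 never plays it.

a3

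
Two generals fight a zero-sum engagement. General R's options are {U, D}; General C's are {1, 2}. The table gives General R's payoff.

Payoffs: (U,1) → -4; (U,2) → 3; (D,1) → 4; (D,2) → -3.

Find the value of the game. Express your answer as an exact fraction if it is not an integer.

Row minima: U → -4, D → -3; maximin = -3.
Column maxima: 1 → 4, 2 → 3; minimax = 3.
-3 ≠ 3, so there is no saddle point; optimal play is mixed.
Let General R play U with probability p. Expected payoff against 1: (-4)p + 4(1−p) = −8p + 4; against 2: 3p + (-3)(1−p) = 6p − 3.
Setting these equal: −8p + 4 = 6p − 3 ⇒ −14p = -7 ⇒ p = 1/2, and the value is (-8)·(1/2) + 4 = 0.
For General C: with q = P(1), equating U's and D's payoffs gives −7q + 3 = 7q − 3 ⇒ q = 3/7.

0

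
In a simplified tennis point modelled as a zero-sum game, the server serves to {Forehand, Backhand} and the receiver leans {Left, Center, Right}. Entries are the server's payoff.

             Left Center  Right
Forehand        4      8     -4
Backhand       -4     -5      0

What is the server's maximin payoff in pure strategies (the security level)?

-4

Row minima: Forehand → -4, Backhand → -5.
The best of these is -4.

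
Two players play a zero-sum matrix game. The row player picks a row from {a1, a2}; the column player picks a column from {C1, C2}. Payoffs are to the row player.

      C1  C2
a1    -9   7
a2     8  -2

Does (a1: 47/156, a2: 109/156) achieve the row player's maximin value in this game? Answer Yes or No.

No

Against C1 this mix gives (47/156)·(-9) + (109/156)·8 = 449/156.
Against C2 this mix gives (47/156)·7 + (109/156)·(-2) = 37/52.
The column player will play C2, holding the row player to 37/52. Shifting weight toward the row that does better against C2 would raise this floor (the equalizing mix achieves 19/13 against both C2 and C1), so the proposed strategy is not optimal.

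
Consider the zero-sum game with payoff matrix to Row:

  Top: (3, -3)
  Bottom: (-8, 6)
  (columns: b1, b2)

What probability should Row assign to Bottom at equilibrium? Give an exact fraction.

3/10

Row minima: Top → -3, Bottom → -8; maximin = -3.
Column maxima: b1 → 3, b2 → 6; minimax = 3.
-3 ≠ 3, so there is no saddle point; optimal play is mixed.
Let Row play Top with probability p. Expected payoff against b1: 3p + (-8)(1−p) = 11p − 8; against b2: (-3)p + 6(1−p) = −9p + 6.
Setting these equal: 11p − 8 = −9p + 6 ⇒ 20p = 14 ⇒ p = 7/10, and the value is (11)·(7/10) − 8 = -3/10.
For Column: with q = P(b1), equating Top's and Bottom's payoffs gives 6q − 3 = −14q + 6 ⇒ q = 9/20.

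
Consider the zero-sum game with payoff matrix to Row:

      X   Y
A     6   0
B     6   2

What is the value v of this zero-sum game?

2

Row minima: A → 0, B → 2; maximin = 2.
Column maxima: X → 6, Y → 2; minimax = 2.
Since maximin = minimax = 2, there is a saddle point and the value is 2.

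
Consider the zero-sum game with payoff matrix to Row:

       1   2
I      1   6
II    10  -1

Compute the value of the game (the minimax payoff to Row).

Row minima: I → 1, II → -1; maximin = 1.
Column maxima: 1 → 10, 2 → 6; minimax = 6.
1 ≠ 6, so there is no saddle point; optimal play is mixed.
Let Row play I with probability p. Expected payoff against 1: 1p + 10(1−p) = −9p + 10; against 2: 6p + (-1)(1−p) = 7p − 1.
Setting these equal: −9p + 10 = 7p − 1 ⇒ −16p = -11 ⇒ p = 11/16, and the value is (-9)·(11/16) + 10 = 61/16.
For Column: with q = P(1), equating I's and II's payoffs gives −5q + 6 = 11q − 1 ⇒ q = 7/16.

61/16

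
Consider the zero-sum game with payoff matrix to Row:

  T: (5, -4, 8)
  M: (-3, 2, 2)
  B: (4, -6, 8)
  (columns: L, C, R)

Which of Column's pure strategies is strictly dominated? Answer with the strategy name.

R

L holds Row's payoff strictly below R in every row: 5 < 8, -3 < 2, 4 < 8.
So R is strictly dominated for Column.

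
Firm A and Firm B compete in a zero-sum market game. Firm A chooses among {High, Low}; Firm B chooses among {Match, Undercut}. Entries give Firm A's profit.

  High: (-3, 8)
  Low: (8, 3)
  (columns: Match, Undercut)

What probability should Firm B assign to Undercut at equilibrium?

Row minima: High → -3, Low → 3; maximin = 3.
Column maxima: Match → 8, Undercut → 8; minimax = 8.
3 ≠ 8, so there is no saddle point; optimal play is mixed.
Let Firm A play High with probability p. Expected payoff against Match: (-3)p + 8(1−p) = −11p + 8; against Undercut: 8p + 3(1−p) = 5p + 3.
Setting these equal: −11p + 8 = 5p + 3 ⇒ −16p = -5 ⇒ p = 5/16, and the value is (-11)·(5/16) + 8 = 73/16.
For Firm B: with q = P(Match), equating High's and Low's payoffs gives −11q + 8 = 5q + 3 ⇒ q = 5/16.

11/16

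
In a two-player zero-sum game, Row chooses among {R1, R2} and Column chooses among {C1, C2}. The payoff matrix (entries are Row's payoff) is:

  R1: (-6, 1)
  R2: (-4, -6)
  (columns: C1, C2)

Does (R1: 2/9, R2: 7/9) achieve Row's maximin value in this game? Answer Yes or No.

Against C1 this mix gives (2/9)·(-6) + (7/9)·(-4) = -40/9.
Against C2 this mix gives (2/9)·1 + (7/9)·(-6) = -40/9.
All of Column's active replies (C1, C2) yield -40/9, and no column does worse for Row. The mix makes Column indifferent and guarantees -40/9, so it is optimal.

Yes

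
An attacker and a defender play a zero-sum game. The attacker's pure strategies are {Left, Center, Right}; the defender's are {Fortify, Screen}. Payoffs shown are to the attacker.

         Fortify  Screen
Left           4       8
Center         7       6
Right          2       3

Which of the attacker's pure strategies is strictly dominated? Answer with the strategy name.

Right

Left gives a strictly higher payoff than Right against every column: 4 > 2, 8 > 3.
So Right is strictly dominated and the attacker never plays it.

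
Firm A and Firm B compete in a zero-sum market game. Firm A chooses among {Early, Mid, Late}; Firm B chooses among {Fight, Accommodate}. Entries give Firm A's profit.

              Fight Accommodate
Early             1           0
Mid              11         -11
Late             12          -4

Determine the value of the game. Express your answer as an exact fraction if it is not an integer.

0

Row minima: Early → 0, Mid → -11, Late → -4; maximin = 0.
Column maxima: Fight → 12, Accommodate → 0; minimax = 0.
Since maximin = minimax = 0, there is a saddle point and the value is 0.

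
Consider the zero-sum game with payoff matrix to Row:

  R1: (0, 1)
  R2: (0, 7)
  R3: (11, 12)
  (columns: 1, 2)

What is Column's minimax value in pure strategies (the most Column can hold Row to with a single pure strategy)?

11

Column maxima: 1 → 11, 2 → 12.
The smallest of these is 11.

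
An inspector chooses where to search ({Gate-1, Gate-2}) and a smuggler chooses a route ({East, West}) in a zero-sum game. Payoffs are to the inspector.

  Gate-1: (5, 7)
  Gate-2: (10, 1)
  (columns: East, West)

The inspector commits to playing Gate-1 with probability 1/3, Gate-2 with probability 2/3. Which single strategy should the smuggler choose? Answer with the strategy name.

West

If the smuggler plays East, the inspector's expected payoff is (1/3)·5 + (2/3)·10 = 25/3.
If the smuggler plays West, the inspector's expected payoff is (1/3)·7 + (2/3)·1 = 3.
The smuggler minimizes the inspector's payoff; the smallest is 3, so the best response is West.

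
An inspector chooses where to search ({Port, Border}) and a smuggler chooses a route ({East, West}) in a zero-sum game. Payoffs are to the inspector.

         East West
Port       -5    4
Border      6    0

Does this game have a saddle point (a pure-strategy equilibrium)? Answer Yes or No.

Row minima: Port → -5, Border → 0; maximin = 0.
Column maxima: East → 6, West → 4; minimax = 4.
0 ≠ 4, so no pure-strategy equilibrium exists.

No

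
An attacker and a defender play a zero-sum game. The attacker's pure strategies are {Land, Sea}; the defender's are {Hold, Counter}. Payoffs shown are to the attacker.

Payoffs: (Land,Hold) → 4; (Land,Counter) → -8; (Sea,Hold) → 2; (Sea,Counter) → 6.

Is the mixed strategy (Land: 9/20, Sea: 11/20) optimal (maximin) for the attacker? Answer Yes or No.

No

Against Hold this mix gives (9/20)·4 + (11/20)·2 = 29/10.
Against Counter this mix gives (9/20)·(-8) + (11/20)·6 = -3/10.
The defender will play Counter, holding the attacker to -3/10. Shifting weight toward the row that does better against Counter would raise this floor (the equalizing mix achieves 5/2 against both Counter and Hold), so the proposed strategy is not optimal.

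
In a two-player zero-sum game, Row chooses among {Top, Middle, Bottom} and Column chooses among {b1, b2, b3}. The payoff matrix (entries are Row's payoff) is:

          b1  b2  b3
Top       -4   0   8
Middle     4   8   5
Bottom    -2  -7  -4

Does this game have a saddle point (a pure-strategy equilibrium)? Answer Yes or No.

Yes

Row minima: Top → -4, Middle → 4, Bottom → -7; maximin = 4.
Column maxima: b1 → 4, b2 → 8, b3 → 8; minimax = 4.
maximin = minimax = 4, so a saddle point exists.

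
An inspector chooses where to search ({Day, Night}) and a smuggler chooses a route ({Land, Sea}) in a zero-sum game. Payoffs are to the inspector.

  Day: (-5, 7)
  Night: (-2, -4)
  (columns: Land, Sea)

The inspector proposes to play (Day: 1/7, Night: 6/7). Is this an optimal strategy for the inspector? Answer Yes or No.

Against Land this mix gives (1/7)·(-5) + (6/7)·(-2) = -17/7.
Against Sea this mix gives (1/7)·7 + (6/7)·(-4) = -17/7.
All of the smuggler's active replies (Land, Sea) yield -17/7, and no column does worse for the inspector. The mix makes the smuggler indifferent and guarantees -17/7, so it is optimal.

Yes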